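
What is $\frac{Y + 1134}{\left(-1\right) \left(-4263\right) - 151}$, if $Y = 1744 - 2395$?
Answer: $\frac{483}{4112} \approx 0.11746$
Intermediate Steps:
$Y = -651$ ($Y = 1744 - 2395 = -651$)
$\frac{Y + 1134}{\left(-1\right) \left(-4263\right) - 151} = \frac{-651 + 1134}{\left(-1\right) \left(-4263\right) - 151} = \frac{483}{4263 - 151} = \frac{483}{4112}$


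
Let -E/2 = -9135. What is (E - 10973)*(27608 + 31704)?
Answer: 432799664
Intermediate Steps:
E = 18270 (E = -2*(-9135) = 18270)
(E - 10973)*(27608 + 31704) = (18270 - 10973)*(27608 + 31704) = 7297*59312 = 432799664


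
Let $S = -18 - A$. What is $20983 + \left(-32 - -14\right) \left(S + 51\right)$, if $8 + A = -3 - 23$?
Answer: $19777$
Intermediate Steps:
$A = -34$ ($A = -8 - 26 = -34$)
$S = 16$ ($S = -18 - -34 = -18 + 34 = 16$)
$20983 + \left(-32 - -14\right) \left(S + 51\right) = 20983 + \left(-32 - -14\right) \left(16 + 51\right) = 20983 + \left(-32 + 14\right) 67 = 20983 - 1206 = 19777$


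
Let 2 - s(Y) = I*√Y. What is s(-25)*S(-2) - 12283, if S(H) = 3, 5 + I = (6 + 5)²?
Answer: -12277 - 1740*I ≈ -12277.0 - 1740.0*I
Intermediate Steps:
I = 116 (I = -5 + (6 + 5)² = -5 + 11² = -5 + 121 = 116)
s(Y) = 2 - 116*√Y
s(-25)*S(-2) - 12283 = (2 - 580*I)*3 - 12283 = (6 - 1740*I) - 12283 = -12277 - 1740*I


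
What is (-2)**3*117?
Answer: -936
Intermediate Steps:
(-2)**3*117 = -8*117 = -936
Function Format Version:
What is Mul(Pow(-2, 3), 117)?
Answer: -936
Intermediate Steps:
Mul(Pow(-2, 3), 117) = Mul(-8, 117) = -936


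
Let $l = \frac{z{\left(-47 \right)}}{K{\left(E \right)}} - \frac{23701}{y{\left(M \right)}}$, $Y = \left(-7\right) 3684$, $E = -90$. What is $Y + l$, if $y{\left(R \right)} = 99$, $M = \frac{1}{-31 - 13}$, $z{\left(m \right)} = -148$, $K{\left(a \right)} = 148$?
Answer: $- \frac{2576812}{99} \approx -26028.0$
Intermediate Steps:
$M = - \frac{1}{44}$ ($M = \frac{1}{-44} = - \frac{1}{44} \approx -0.022727$)
$Y = -25788$
$l = - \frac{23800}{99}$ ($l = - \frac{148}{148} - \frac{23701}{99} = \left(-148\right) \frac{1}{148} - \frac{23701}{99} = -1 - \frac{23701}{99} = - \frac{23800}{99} \approx -240.4$)
$Y + l = -25788 - \frac{23800}{99} = - \frac{2576812}{99}$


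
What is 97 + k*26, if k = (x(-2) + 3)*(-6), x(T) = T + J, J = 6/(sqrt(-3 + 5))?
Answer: -59 - 468*sqrt(2) ≈ -720.85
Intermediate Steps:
J = 3*sqrt(2) (J = 6/(sqrt(2)) = 6*(sqrt(2)/2) = 3*sqrt(2) ≈ 4.2426)
x(T) = T + 3*sqrt(2)
k = -6 - 18*sqrt(2) (k = ((-2 + 3*sqrt(2)) + 3)*(-6) = (1 + 3*sqrt(2))*(-6) = -6 - 18*sqrt(2) ≈ -31.456)
97 + k*26 = 97 + (-6 - 18*sqrt(2))*26 = 97 + (-156 - 468*sqrt(2)) = -59 - 468*sqrt(2)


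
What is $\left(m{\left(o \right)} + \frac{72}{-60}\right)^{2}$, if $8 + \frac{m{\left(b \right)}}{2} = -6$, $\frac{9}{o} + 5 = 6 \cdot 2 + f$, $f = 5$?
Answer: $\frac{21316}{25} \approx 852.64$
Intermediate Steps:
$o = \frac{3}{4}$ ($o = \frac{9}{-5 + \left(6 \cdot 2 + 5\right)} = \frac{9}{-5 + \left(12 + 5\right)} = \frac{9}{-5 + 17} = \frac{9}{12} = 9 \cdot \frac{1}{12} = \frac{3}{4} \approx 0.75$)
$m{\left(b \right)} = -28$ ($m{\left(b \right)} = -16 + 2 \left(-6\right) = -16 - 12 = -28$)
$\left(m{\left(o \right)} + \frac{72}{-60}\right)^{2} = \left(-28 + \frac{72}{-60}\right)^{2} = \left(-28 + 72 \left(- \frac{1}{60}\right)\right)^{2} = \left(-28 - \frac{6}{5}\right)^{2} = \left(- \frac{146}{5}\right)^{2} = \frac{21316}{25}$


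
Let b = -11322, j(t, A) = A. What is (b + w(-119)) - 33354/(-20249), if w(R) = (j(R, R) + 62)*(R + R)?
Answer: 45472110/20249 ≈ 2245.6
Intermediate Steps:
w(R) = 2*R*(62 + R) (w(R) = (R + 62)*(R + R) = (62 + R)*(2*R) = 2*R*(62 + R))
(b + w(-119)) - 33354/(-20249) = (-11322 + 2*(-119)*(62 - 119)) - 33354/(-20249) = (-11322 + 2*(-119)*(-57)) - 33354*(-1/20249) = (-11322 + 13566) + 33354/20249 = 2244 + 33354/20249 = 45472110/20249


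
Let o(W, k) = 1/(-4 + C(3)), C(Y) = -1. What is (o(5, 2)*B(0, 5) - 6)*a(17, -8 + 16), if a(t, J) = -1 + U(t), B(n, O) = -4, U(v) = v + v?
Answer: -858/5 ≈ -171.60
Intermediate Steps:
U(v) = 2*v
a(t, J) = -1 + 2*t
o(W, k) = -⅕ (o(W, k) = 1/(-4 - 1) = 1/(-5) = -⅕)
(o(5, 2)*B(0, 5) - 6)*a(17, -8 + 16) = (-⅕*(-4) - 6)*(-1 + 2*17) = (⅘ - 6)*(-1 + 34) = -26/5*33 = -858/5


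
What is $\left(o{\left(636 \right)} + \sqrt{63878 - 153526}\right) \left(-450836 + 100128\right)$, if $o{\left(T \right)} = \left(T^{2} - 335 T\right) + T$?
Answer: $-67361186976 - 1402832 i \sqrt{5603} \approx -6.7361 \cdot 10^{10} - 1.0501 \cdot 10^{8} i$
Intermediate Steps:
$o{\left(T \right)} = T^{2} - 334 T$
$\left(o{\left(636 \right)} + \sqrt{63878 - 153526}\right) \left(-450836 + 100128\right) = \left(636 \left(-334 + 636\right) + \sqrt{63878 - 153526}\right) \left(-450836 + 100128\right) = \left(636 \cdot 302 + \sqrt{-89648}\right) \left(-350708\right) = \left(192072 + 4 i \sqrt{5603}\right) \left(-350708\right) = -67361186976 - 1402832 i \sqrt{5603}$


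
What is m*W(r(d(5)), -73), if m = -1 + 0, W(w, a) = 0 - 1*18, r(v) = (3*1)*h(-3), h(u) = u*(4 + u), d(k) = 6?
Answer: 18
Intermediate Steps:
r(v) = -9 (r(v) = (3*1)*(-3*(4 - 3)) = 3*(-3*1) = 3*(-3) = -9)
W(w, a) = -18 (W(w, a) = 0 - 18 = -18)
m = -1
m*W(r(d(5)), -73) = -1*(-18) = 18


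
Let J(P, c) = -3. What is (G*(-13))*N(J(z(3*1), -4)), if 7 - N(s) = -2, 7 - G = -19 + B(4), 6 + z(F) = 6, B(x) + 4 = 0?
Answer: -3510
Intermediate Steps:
B(x) = -4 (B(x) = -4 + 0 = -4)
z(F) = 0 (z(F) = -6 + 6 = 0)
G = 30 (G = 7 - (-19 - 4) = 7 - 1*(-23) = 7 + 23 = 30)
N(s) = 9 (N(s) = 7 - 1*(-2) = 7 + 2 = 9)
(G*(-13))*N(J(z(3*1), -4)) = (30*(-13))*9 = -390*9 = -3510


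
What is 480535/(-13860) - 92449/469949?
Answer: -4129241561/118427148 ≈ -34.867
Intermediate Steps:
480535/(-13860) - 92449/469949 = 480535*(-1/13860) - 92449*1/469949 = -8737/252 - 92449/469949 = -4129241561/118427148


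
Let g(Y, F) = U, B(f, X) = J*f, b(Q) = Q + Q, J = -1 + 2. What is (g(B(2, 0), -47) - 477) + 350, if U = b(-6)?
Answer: -139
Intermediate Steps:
J = 1
b(Q) = 2*Q
U = -12 (U = 2*(-6) = -12)
B(f, X) = f (B(f, X) = 1*f = f)
g(Y, F) = -12
(g(B(2, 0), -47) - 477) + 350 = (-12 - 477) + 350 = -489 + 350 = -139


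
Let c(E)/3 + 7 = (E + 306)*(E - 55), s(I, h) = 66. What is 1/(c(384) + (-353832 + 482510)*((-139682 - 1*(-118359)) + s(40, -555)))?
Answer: -1/2734627237 ≈ -3.6568e-10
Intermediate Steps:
c(E) = -21 + 3*(-55 + E)*(306 + E) (c(E) = -21 + 3*((E + 306)*(E - 55)) = -21 + 3*((306 + E)*(-55 + E)) = -21 + 3*((-55 + E)*(306 + E)) = -21 + 3*(-55 + E)*(306 + E))
1/(c(384) + (-353832 + 482510)*((-139682 - 1*(-118359)) + s(40, -555))) = 1/((-50511 + 3*384**2 + 753*384) + (-353832 + 482510)*((-139682 - 1*(-118359)) + 66)) = 1/((-50511 + 3*147456 + 289152) + 128678*((-139682 + 118359) + 66)) = 1/((-50511 + 442368 + 289152) + 128678*(-21323 + 66)) = 1/(681009 + 128678*(-21257)) = 1/(681009 - 2735308246) = 1/(-2734627237) = -1/2734627237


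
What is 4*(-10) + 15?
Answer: -25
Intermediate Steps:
4*(-10) + 15 = -40 + 15 = -25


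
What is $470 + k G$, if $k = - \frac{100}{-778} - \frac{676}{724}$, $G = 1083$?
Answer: $- \frac{28304123}{70409} \approx -402.0$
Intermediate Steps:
$k = - \frac{56691}{70409}$ ($k = \left(-100\right) \left(- \frac{1}{778}\right) - \frac{169}{181} = \frac{50}{389} - \frac{169}{181} = - \frac{56691}{70409} \approx -0.80517$)
$470 + k G = 470 - \frac{61396353}{70409} = - \frac{28304123}{70409}$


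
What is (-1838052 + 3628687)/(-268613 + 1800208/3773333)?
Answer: -6756662136455/1013564496921 ≈ -6.6662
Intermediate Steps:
(-1838052 + 3628687)/(-268613 + 1800208/3773333) = 1790635/(-268613 + 1800208*(1/3773333)) = 1790635/(-268613 + 1800208/3773333) = 1790635/(-1013564496921/3773333) = 1790635*(-3773333/1013564496921) = -6756662136455/1013564496921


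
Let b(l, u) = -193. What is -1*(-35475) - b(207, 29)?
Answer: 35668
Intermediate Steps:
-1*(-35475) - b(207, 29) = -1*(-35475) - 1*(-193) = 35475 + 193 = 35668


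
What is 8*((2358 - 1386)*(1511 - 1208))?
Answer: 2356128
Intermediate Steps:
8*((2358 - 1386)*(1511 - 1208)) = 8*(972*303) = 8*294516 = 2356128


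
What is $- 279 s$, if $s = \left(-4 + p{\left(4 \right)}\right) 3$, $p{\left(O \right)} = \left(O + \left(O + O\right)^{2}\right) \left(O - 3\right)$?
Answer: $-53568$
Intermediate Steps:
$p{\left(O \right)} = \left(-3 + O\right) \left(O + 4 O^{2}\right)$ ($p{\left(O \right)} = \left(O + \left(2 O\right)^{2}\right) \left(-3 + O\right) = \left(O + 4 O^{2}\right) \left(-3 + O\right) = \left(-3 + O\right) \left(O + 4 O^{2}\right)$)
$s = 192$ ($s = \left(-4 + 4 \left(-3 - 44 + 4 \cdot 4^{2}\right)\right) 3 = \left(-4 + 4 \left(-3 - 44 + 4 \cdot 16\right)\right) 3 = \left(-4 + 4 \left(-3 - 44 + 64\right)\right) 3 = \left(-4 + 4 \cdot 17\right) 3 = \left(-4 + 68\right) 3 = 64 \cdot 3 = 192$)
$- 279 s = \left(-279\right) 192 = -53568$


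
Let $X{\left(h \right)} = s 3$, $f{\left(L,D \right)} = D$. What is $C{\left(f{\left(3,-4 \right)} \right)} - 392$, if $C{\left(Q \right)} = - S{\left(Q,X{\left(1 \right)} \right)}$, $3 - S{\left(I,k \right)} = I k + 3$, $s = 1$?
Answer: $-404$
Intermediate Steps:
$X{\left(h \right)} = 3$ ($X{\left(h \right)} = 1 \cdot 3 = 3$)
$S{\left(I,k \right)} = - I k$ ($S{\left(I,k \right)} = 3 - \left(I k + 3\right) = 3 - \left(3 + I k\right) = - I k$)
$C{\left(Q \right)} = 3 Q$ ($C{\left(Q \right)} = - \left(-1\right) Q 3 = - \left(-3\right) Q = 3 Q$)
$C{\left(f{\left(3,-4 \right)} \right)} - 392 = 3 \left(-4\right) - 392 = -12 - 392 = -404$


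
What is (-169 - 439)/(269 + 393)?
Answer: -304/331 ≈ -0.91843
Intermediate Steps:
(-169 - 439)/(269 + 393) = -608/662 = -608*1/662 = -304/331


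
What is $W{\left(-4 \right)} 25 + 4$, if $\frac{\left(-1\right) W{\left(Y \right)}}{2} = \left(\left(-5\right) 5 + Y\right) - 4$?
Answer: $1654$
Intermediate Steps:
$W{\left(Y \right)} = 58 - 2 Y$ ($W{\left(Y \right)} = - 2 \left(\left(\left(-5\right) 5 + Y\right) - 4\right) = - 2 \left(\left(-25 + Y\right) - 4\right) = - 2 \left(-29 + Y\right) = 58 - 2 Y$)
$W{\left(-4 \right)} 25 + 4 = \left(58 - -8\right) 25 + 4 = \left(58 + 8\right) 25 + 4 = 66 \cdot 25 + 4 = 1650 + 4 = 1654$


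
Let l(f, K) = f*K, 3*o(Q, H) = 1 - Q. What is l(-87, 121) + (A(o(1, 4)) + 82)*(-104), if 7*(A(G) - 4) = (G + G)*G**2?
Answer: -19471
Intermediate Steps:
o(Q, H) = 1/3 - Q/3 (o(Q, H) = (1 - Q)/3 = 1/3 - Q/3)
l(f, K) = K*f
A(G) = 4 + 2*G**3/7 (A(G) = 4 + ((G + G)*G**2)/7 = 4 + ((2*G)*G**2)/7 = 4 + (2*G**3)/7 = 4 + 2*G**3/7)
l(-87, 121) + (A(o(1, 4)) + 82)*(-104) = 121*(-87) + ((4 + 2*(1/3 - 1/3*1)**3/7) + 82)*(-104) = -10527 + ((4 + 2*(1/3 - 1/3)**3/7) + 82)*(-104) = -10527 + ((4 + (2/7)*0**3) + 82)*(-104) = -10527 + ((4 + (2/7)*0) + 82)*(-104) = -10527 + ((4 + 0) + 82)*(-104) = -10527 + (4 + 82)*(-104) = -10527 + 86*(-104) = -10527 - 8944 = -19471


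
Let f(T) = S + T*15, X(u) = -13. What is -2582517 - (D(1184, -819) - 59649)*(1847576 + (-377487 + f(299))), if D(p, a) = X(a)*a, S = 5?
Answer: 72254737641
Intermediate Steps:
D(p, a) = -13*a
f(T) = 5 + 15*T (f(T) = 5 + T*15 = 5 + 15*T)
-2582517 - (D(1184, -819) - 59649)*(1847576 + (-377487 + f(299))) = -2582517 - (-13*(-819) - 59649)*(1847576 + (-377487 + (5 + 15*299))) = -2582517 - (10647 - 59649)*(1847576 + (-377487 + (5 + 4485))) = -2582517 - (-49002)*(1847576 + (-377487 + 4490)) = -2582517 - (-49002)*(1847576 - 372997) = -2582517 - (-49002)*1474579 = -2582517 - 1*(-72257320158) = -2582517 + 72257320158 = 72254737641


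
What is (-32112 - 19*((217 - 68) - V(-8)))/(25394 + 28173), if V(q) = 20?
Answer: -34563/53567 ≈ -0.64523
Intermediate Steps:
(-32112 - 19*((217 - 68) - V(-8)))/(25394 + 28173) = (-32112 - 19*((217 - 68) - 1*20))/(25394 + 28173) = (-32112 - 19*(149 - 20))/53567 = (-32112 - 19*129)*(1/53567) = (-32112 - 2451)*(1/53567) = -34563*1/53567 = -34563/53567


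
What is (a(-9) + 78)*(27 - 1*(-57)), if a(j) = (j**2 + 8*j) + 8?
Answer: 7980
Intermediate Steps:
a(j) = 8 + j**2 + 8*j
(a(-9) + 78)*(27 - 1*(-57)) = ((8 + (-9)**2 + 8*(-9)) + 78)*(27 - 1*(-57)) = ((8 + 81 - 72) + 78)*(27 + 57) = (17 + 78)*84 = 95*84 = 7980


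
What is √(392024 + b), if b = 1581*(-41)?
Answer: √327203 ≈ 572.02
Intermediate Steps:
b = -64821
√(392024 + b) = √(392024 - 64821) = √327203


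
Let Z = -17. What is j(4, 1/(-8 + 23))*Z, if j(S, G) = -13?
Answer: 221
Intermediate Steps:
j(4, 1/(-8 + 23))*Z = -13*(-17) = 221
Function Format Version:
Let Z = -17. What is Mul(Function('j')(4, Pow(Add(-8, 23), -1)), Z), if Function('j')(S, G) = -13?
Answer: 221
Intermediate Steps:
Mul(Function('j')(4, Pow(Add(-8, 23), -1)), Z) = Mul(-13, -17) = 221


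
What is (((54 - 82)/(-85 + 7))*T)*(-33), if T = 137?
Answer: -21098/13 ≈ -1622.9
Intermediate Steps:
(((54 - 82)/(-85 + 7))*T)*(-33) = (((54 - 82)/(-85 + 7))*137)*(-33) = (-28/(-78)*137)*(-33) = (-28*(-1/78)*137)*(-33) = ((14/39)*137)*(-33) = (1918/39)*(-33) = -21098/13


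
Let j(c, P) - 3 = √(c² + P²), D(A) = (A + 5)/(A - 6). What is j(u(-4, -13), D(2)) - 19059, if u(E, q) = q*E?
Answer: -19056 + √43313/4 ≈ -19004.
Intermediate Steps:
u(E, q) = E*q
D(A) = (5 + A)/(-6 + A)
j(c, P) = 3 + √(P² + c²) (j(c, P) = 3 + √(c² + P²) = 3 + √(P² + c²))
j(u(-4, -13), D(2)) - 19059 = (3 + √(((5 + 2)/(-6 + 2))² + (-4*(-13))²)) - 19059 = (3 + √((7/(-4))² + 52²)) - 19059 = (3 + √((-¼*7)² + 2704)) - 19059 = (3 + √((-7/4)² + 2704)) - 19059 = (3 + √(49/16 + 2704)) - 19059 = (3 + √(43313/16)) - 19059 = (3 + √43313/4) - 19059 = -19056 + √43313/4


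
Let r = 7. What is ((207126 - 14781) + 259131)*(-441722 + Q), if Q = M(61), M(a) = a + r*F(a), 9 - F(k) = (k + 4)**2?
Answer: -212723301348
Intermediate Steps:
F(k) = 9 - (4 + k)**2 (F(k) = 9 - (k + 4)**2 = 9 - (4 + k)**2)
M(a) = 63 + a - 7*(4 + a)**2 (M(a) = a + 7*(9 - (4 + a)**2) = a + (63 - 7*(4 + a)**2) = 63 + a - 7*(4 + a)**2)
Q = -29451 (Q = 63 + 61 - 7*(4 + 61)**2 = 63 + 61 - 7*65**2 = 63 + 61 - 7*4225 = 63 + 61 - 29575 = -29451)
((207126 - 14781) + 259131)*(-441722 + Q) = ((207126 - 14781) + 259131)*(-441722 - 29451) = (192345 + 259131)*(-471173) = 451476*(-471173) = -212723301348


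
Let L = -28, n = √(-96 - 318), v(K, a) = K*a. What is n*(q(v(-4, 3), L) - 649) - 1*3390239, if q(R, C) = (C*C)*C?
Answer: -3390239 - 67803*I*√46 ≈ -3.3902e+6 - 4.5986e+5*I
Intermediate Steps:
n = 3*I*√46 (n = √(-414) = 3*I*√46 ≈ 20.347*I)
q(R, C) = C³ (q(R, C) = C²*C = C³)
n*(q(v(-4, 3), L) - 649) - 1*3390239 = (3*I*√46)*((-28)³ - 649) - 1*3390239 = (3*I*√46)*(-21952 - 649) - 3390239 = (3*I*√46)*(-22601) - 3390239 = -67803*I*√46 - 3390239 = -3390239 - 67803*I*√46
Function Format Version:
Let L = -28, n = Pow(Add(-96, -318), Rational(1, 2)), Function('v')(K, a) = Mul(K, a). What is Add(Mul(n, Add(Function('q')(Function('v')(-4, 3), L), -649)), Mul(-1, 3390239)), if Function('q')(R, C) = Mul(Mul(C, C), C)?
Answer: Add(-3390239, Mul(-67803, I, Pow(46, Rational(1, 2)))) ≈ Add(-3.3902e+6, Mul(-4.5986e+5, I))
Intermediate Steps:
n = Mul(3, I, Pow(46, Rational(1, 2))) (n = Pow(-414, Rational(1, 2)) = Mul(3, I, Pow(46, Rational(1, 2))) ≈ Mul(20.347, I))
Function('q')(R, C) = Pow(C, 3) (Function('q')(R, C) = Mul(Pow(C, 2), C) = Pow(C, 3))
Add(Mul(n, Add(Function('q')(Function('v')(-4, 3), L), -649)), Mul(-1, 3390239)) = Add(Mul(Mul(3, I, Pow(46, Rational(1, 2))), Add(Pow(-28, 3), -649)), Mul(-1, 3390239)) = Add(Mul(Mul(3, I, Pow(46, Rational(1, 2))), Add(-21952, -649)), -3390239) = Add(Mul(Mul(3, I, Pow(46, Rational(1, 2))), -22601), -3390239) = Add(Mul(-67803, I, Pow(46, Rational(1, 2))), -3390239) = Add(-3390239, Mul(-67803, I, Pow(46, Rational(1, 2))))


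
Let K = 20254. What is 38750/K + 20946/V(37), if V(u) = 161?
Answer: 215239517/1630447 ≈ 132.01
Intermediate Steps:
38750/K + 20946/V(37) = 38750/20254 + 20946/161 = 38750*(1/20254) + 20946*(1/161) = 19375/10127 + 20946/161 = 215239517/1630447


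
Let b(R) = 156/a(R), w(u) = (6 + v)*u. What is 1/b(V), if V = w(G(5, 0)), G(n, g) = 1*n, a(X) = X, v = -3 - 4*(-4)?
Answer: 95/156 ≈ 0.60897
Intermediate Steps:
v = 13 (v = -3 + 16 = 13)
G(n, g) = n
w(u) = 19*u (w(u) = (6 + 13)*u = 19*u)
V = 95 (V = 19*5 = 95)
b(R) = 156/R
1/b(V) = 1/(156/95) = 95/156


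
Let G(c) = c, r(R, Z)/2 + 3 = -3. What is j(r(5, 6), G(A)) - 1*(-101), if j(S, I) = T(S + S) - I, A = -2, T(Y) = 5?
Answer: 108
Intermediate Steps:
r(R, Z) = -12 (r(R, Z) = -6 + 2*(-3) = -6 - 6 = -12)
j(S, I) = 5 - I
j(r(5, 6), G(A)) - 1*(-101) = (5 - 1*(-2)) - 1*(-101) = (5 + 2) + 101 = 7 + 101 = 108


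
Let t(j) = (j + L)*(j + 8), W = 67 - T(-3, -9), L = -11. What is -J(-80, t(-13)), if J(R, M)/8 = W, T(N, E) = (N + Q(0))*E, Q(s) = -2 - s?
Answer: -176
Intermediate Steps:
T(N, E) = E*(-2 + N) (T(N, E) = (N + (-2 - 1*0))*E = (N + (-2 + 0))*E = (N - 2)*E = (-2 + N)*E = E*(-2 + N))
W = 22 (W = 67 - (-9)*(-2 - 3) = 67 - (-9)*(-5) = 67 - 1*45 = 67 - 45 = 22)
t(j) = (-11 + j)*(8 + j) (t(j) = (j - 11)*(j + 8) = (-11 + j)*(8 + j))
J(R, M) = 176 (J(R, M) = 8*22 = 176)
-J(-80, t(-13)) = -1*176 = -176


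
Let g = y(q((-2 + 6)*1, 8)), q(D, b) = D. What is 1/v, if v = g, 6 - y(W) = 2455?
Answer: -1/2449 ≈ -0.00040833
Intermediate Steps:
y(W) = -2449 (y(W) = 6 - 1*2455 = 6 - 2455 = -2449)
g = -2449
v = -2449
1/v = 1/(-2449) = -1/2449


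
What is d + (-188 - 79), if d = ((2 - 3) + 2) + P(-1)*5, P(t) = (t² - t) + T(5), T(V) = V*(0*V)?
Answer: -256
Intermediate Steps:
T(V) = 0 (T(V) = V*0 = 0)
P(t) = t² - t (P(t) = (t² - t) + 0 = t² - t)
d = 11 (d = ((2 - 3) + 2) - (-1 - 1)*5 = (-1 + 2) - 1*(-2)*5 = 1 + 2*5 = 1 + 10 = 11)
d + (-188 - 79) = 11 + (-188 - 79) = 11 - 267 = -256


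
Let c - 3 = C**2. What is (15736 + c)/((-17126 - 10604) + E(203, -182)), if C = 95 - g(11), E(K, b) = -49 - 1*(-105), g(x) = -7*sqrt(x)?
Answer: -25303/27674 - 665*sqrt(11)/13837 ≈ -1.0737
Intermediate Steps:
E(K, b) = 56 (E(K, b) = -49 + 105 = 56)
C = 95 + 7*sqrt(11) (C = 95 - (-7)*sqrt(11) = 95 + 7*sqrt(11) ≈ 118.22)
c = 3 + (95 + 7*sqrt(11))**2 ≈ 13978.
(15736 + c)/((-17126 - 10604) + E(203, -182)) = (15736 + (9567 + 1330*sqrt(11)))/((-17126 - 10604) + 56) = (25303 + 1330*sqrt(11))/(-27730 + 56) = (25303 + 1330*sqrt(11))/(-27674) = (25303 + 1330*sqrt(11))*(-1/27674) = -25303/27674 - 665*sqrt(11)/13837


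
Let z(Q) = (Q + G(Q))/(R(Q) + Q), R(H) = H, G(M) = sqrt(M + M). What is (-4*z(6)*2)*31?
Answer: -124 - 124*sqrt(3)/3 ≈ -195.59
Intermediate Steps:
G(M) = sqrt(2)*sqrt(M) (G(M) = sqrt(2*M) = sqrt(2)*sqrt(M))
z(Q) = (Q + sqrt(2)*sqrt(Q))/(2*Q) (z(Q) = (Q + sqrt(2)*sqrt(Q))/(Q + Q) = (Q + sqrt(2)*sqrt(Q))/((2*Q)) = (Q + sqrt(2)*sqrt(Q))*(1/(2*Q)) = (Q + sqrt(2)*sqrt(Q))/(2*Q))
(-4*z(6)*2)*31 = (-2*(6 + sqrt(2)*sqrt(6))/6*2)*31 = (-2*(6 + 2*sqrt(3))/6*2)*31 = (-4*(1/2 + sqrt(3)/6)*2)*31 = ((-2 - 2*sqrt(3)/3)*2)*31 = (-4 - 4*sqrt(3)/3)*31 = -124 - 124*sqrt(3)/3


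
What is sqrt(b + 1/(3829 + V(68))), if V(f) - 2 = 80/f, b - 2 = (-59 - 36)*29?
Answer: I*sqrt(11684093212078)/65147 ≈ 52.469*I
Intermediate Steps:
b = -2753 (b = 2 + (-59 - 36)*29 = 2 - 95*29 = 2 - 2755 = -2753)
V(f) = 2 + 80/f
sqrt(b + 1/(3829 + V(68))) = sqrt(-2753 + 1/(3829 + (2 + 80/68))) = sqrt(-2753 + 1/(3829 + (2 + 80*(1/68)))) = sqrt(-2753 + 1/(3829 + (2 + 20/17))) = sqrt(-2753 + 1/(3829 + 54/17)) = sqrt(-2753 + 1/(65147/17)) = sqrt(-2753 + 17/65147) = sqrt(-179349674/65147) = I*sqrt(11684093212078)/65147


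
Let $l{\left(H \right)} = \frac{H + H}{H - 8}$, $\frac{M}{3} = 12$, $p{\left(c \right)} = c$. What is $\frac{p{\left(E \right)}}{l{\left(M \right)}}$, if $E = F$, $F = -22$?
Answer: $- \frac{77}{9} \approx -8.5556$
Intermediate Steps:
$E = -22$
$M = 36$ ($M = 3 \cdot 12 = 36$)
$l{\left(H \right)} = \frac{2 H}{-8 + H}$
$\frac{p{\left(E \right)}}{l{\left(M \right)}} = - \frac{22}{2 \cdot 36 \frac{1}{-8 + 36}} = - \frac{22}{2 \cdot 36 \cdot \frac{1}{28}} = - \frac{22}{\frac{18}{7}} = \left(-22\right) \frac{7}{18} = - \frac{77}{9}$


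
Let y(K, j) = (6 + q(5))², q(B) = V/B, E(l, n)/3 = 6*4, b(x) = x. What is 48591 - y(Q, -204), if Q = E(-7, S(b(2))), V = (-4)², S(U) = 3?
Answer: 1212659/25 ≈ 48506.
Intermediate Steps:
V = 16
E(l, n) = 72 (E(l, n) = 3*(6*4) = 3*24 = 72)
Q = 72
q(B) = 16/B
y(K, j) = 2116/25 (y(K, j) = (6 + 16/5)² = (46/5)² = 2116/25)
48591 - y(Q, -204) = 48591 - 1*2116/25 = 48591 - 2116/25 = 1212659/25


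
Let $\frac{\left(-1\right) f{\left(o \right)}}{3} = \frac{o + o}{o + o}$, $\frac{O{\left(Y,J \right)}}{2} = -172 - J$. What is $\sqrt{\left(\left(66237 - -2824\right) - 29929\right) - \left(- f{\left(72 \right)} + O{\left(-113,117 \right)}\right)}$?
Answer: $\sqrt{39707} \approx 199.27$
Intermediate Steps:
$O{\left(Y,J \right)} = -344 - 2 J$ ($O{\left(Y,J \right)} = 2 \left(-172 - J\right) = -344 - 2 J$)
$f{\left(o \right)} = -3$ ($f{\left(o \right)} = - 3 \frac{o + o}{o + o} = - 3 \frac{2 o}{2 o} = - 3 \cdot 2 o \frac{1}{2 o} = \left(-3\right) 1 = -3$)
$\sqrt{\left(\left(66237 - -2824\right) - 29929\right) - \left(- f{\left(72 \right)} + O{\left(-113,117 \right)}\right)} = \sqrt{\left(\left(66237 - -2824\right) - 29929\right) - \left(-341 - 234\right)} = \sqrt{\left(\left(66237 + \left(-102 + 2926\right)\right) - 29929\right) - -575} = \sqrt{\left(\left(66237 + 2824\right) - 29929\right) - -575} = \sqrt{\left(69061 - 29929\right) + \left(-3 + 578\right)} = \sqrt{39132 + 575} = \sqrt{39707}$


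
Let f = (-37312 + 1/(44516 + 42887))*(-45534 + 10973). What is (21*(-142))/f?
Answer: -86878582/37569889127445 ≈ -2.3125e-6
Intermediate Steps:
f = 112709667382335/87403 (f = (-37312 + 1/87403)*(-34561) = -3261180735/87403*(-34561) = 112709667382335/87403 ≈ 1.2895e+9)
(21*(-142))/f = (21*(-142))/(112709667382335/87403) = -2982*87403/112709667382335 = -86878582/37569889127445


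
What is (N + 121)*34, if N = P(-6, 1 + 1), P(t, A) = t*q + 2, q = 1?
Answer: 3978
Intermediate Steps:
P(t, A) = 2 + t (P(t, A) = t*1 + 2 = t + 2 = 2 + t)
N = -4 (N = 2 - 6 = -4)
(N + 121)*34 = (-4 + 121)*34 = 117*34 = 3978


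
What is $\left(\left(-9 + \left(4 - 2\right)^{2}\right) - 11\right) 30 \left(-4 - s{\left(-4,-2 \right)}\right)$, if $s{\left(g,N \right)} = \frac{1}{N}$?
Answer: $1680$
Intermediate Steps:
$\left(\left(-9 + \left(4 - 2\right)^{2}\right) - 11\right) 30 \left(-4 - s{\left(-4,-2 \right)}\right) = \left(\left(-9 + \left(4 - 2\right)^{2}\right) - 11\right) 30 \left(-4 - \frac{1}{-2}\right) = \left(\left(-9 + 2^{2}\right) - 11\right) 30 \left(-4 - - \frac{1}{2}\right) = \left(\left(-9 + 4\right) - 11\right) 30 \left(-4 + \frac{1}{2}\right) = \left(-5 - 11\right) 30 \left(- \frac{7}{2}\right) = \left(-16\right) 30 \left(- \frac{7}{2}\right) = \left(-480\right) \left(- \frac{7}{2}\right) = 1680$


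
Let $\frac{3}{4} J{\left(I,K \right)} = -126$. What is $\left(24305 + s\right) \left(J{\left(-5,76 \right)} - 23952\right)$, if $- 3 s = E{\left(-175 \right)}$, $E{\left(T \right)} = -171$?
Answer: $-587611440$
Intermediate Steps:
$J{\left(I,K \right)} = -168$ ($J{\left(I,K \right)} = \frac{4}{3} \left(-126\right) = -168$)
$s = 57$ ($s = \left(- \frac{1}{3}\right) \left(-171\right) = 57$)
$\left(24305 + s\right) \left(J{\left(-5,76 \right)} - 23952\right) = \left(24305 + 57\right) \left(-168 - 23952\right) = 24362 \left(-24120\right) = -587611440$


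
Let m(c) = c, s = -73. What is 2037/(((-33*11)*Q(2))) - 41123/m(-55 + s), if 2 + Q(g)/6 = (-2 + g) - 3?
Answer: 74681701/232320 ≈ 321.46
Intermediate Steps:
Q(g) = -42 + 6*g (Q(g) = -12 + 6*((-2 + g) - 3) = -12 + 6*(-5 + g) = -12 + (-30 + 6*g) = -42 + 6*g)
2037/(((-33*11)*Q(2))) - 41123/m(-55 + s) = 2037/(((-33*11)*(-42 + 6*2))) - 41123/(-55 - 73) = 2037/((-363*(-42 + 12))) - 41123/(-128) = 2037/((-363*(-30))) - 41123*(-1/128) = 2037/10890 + 41123/128 = 2037*(1/10890) + 41123/128 = 679/3630 + 41123/128 = 74681701/232320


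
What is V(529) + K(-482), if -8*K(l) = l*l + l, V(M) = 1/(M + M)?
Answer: -61322207/2116 ≈ -28980.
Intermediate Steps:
V(M) = 1/(2*M)
K(l) = -l/8 - l**2/8 (K(l) = -(l*l + l)/8 = -(l**2 + l)/8 = -(l + l**2)/8 = -l/8 - l**2/8)
V(529) + K(-482) = (1/2)/529 - 1/8*(-482)*(1 - 482) = (1/2)*(1/529) - 1/8*(-482)*(-481) = 1/1058 - 115921/4 = -61322207/2116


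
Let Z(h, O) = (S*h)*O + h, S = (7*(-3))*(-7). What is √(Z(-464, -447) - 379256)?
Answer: 2*√7527314 ≈ 5487.2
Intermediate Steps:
S = 147 (S = -21*(-7) = 147)
Z(h, O) = h + 147*O*h (Z(h, O) = (147*h)*O + h = 147*O*h + h = h + 147*O*h)
√(Z(-464, -447) - 379256) = √(-464*(1 + 147*(-447)) - 379256) = √(-464*(1 - 65709) - 379256) = √(-464*(-65708) - 379256) = √(30488512 - 379256) = √30109256 = 2*√7527314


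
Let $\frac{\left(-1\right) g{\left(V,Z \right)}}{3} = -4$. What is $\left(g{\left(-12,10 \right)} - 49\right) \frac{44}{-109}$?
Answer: $\frac{1628}{109} \approx 14.936$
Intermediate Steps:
$g{\left(V,Z \right)} = 12$ ($g{\left(V,Z \right)} = \left(-3\right) \left(-4\right) = 12$)
$\left(g{\left(-12,10 \right)} - 49\right) \frac{44}{-109} = \left(12 - 49\right) \frac{44}{-109} = - 37 \cdot 44 \left(- \frac{1}{109}\right) = \left(-37\right) \left(- \frac{44}{109}\right) = \frac{1628}{109}$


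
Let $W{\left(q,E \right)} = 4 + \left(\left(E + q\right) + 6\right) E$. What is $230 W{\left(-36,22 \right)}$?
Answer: $-39560$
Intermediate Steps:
$W{\left(q,E \right)} = 4 + E \left(6 + E + q\right)$ ($W{\left(q,E \right)} = 4 + \left(6 + E + q\right) E = 4 + E \left(6 + E + q\right)$)
$230 W{\left(-36,22 \right)} = 230 \left(4 + 22^{2} + 6 \cdot 22 + 22 \left(-36\right)\right) = 230 \left(4 + 484 + 132 - 792\right) = 230 \left(-172\right) = -39560$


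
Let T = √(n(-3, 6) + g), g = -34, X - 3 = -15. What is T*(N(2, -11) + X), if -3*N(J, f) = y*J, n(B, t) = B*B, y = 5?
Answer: -230*I/3 ≈ -76.667*I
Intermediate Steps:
X = -12 (X = 3 - 15 = -12)
n(B, t) = B²
N(J, f) = -5*J/3
T = 5*I (T = √((-3)² - 34) = √(9 - 34) = √(-25) = 5*I ≈ 5.0*I)
T*(N(2, -11) + X) = (5*I)*(-5/3*2 - 12) = (5*I)*(-10/3 - 12) = (5*I)*(-46/3) = -230*I/3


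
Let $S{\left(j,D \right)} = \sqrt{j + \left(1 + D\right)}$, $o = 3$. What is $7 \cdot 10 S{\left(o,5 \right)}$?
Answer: $210$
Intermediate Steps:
$S{\left(j,D \right)} = \sqrt{1 + D + j}$
$7 \cdot 10 S{\left(o,5 \right)} = 7 \cdot 10 \sqrt{1 + 5 + 3} = 70 \sqrt{9} = 70 \cdot 3 = 210$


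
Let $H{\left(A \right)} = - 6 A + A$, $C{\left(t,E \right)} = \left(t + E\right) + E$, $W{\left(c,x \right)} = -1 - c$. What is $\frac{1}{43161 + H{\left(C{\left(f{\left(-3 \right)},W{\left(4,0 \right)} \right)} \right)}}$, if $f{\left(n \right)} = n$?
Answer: $\frac{1}{43226} \approx 2.3134 \cdot 10^{-5}$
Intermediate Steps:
$C{\left(t,E \right)} = t + 2 E$ ($C{\left(t,E \right)} = \left(E + t\right) + E = t + 2 E$)
$H{\left(A \right)} = - 5 A$
$\frac{1}{43161 + H{\left(C{\left(f{\left(-3 \right)},W{\left(4,0 \right)} \right)} \right)}} = \frac{1}{43161 - 5 \left(-3 + 2 \left(-1 - 4\right)\right)} = \frac{1}{43161 - 5 \left(-3 + 2 \left(-5\right)\right)} = \frac{1}{43161 - 5 \left(-3 - 10\right)} = \frac{1}{43161 - -65} = \frac{1}{43161 + 65} = \frac{1}{43226}$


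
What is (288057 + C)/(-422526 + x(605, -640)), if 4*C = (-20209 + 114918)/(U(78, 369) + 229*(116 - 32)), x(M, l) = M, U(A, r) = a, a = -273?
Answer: -21849794273/32003551692 ≈ -0.68273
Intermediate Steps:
U(A, r) = -273
C = 94709/75852 (C = ((-20209 + 114918)/(-273 + 229*(116 - 32)))/4 = (94709/(-273 + 229*84))/4 = (94709/(-273 + 19236))/4 = (94709/18963)/4 = (94709*(1/18963))/4 = (¼)*(94709/18963) = 94709/75852 ≈ 1.2486)
(288057 + C)/(-422526 + x(605, -640)) = (288057 + 94709/75852)/(-422526 + 605) = (21849794273/75852)/(-421921) = (21849794273/75852)*(-1/421921) = -21849794273/32003551692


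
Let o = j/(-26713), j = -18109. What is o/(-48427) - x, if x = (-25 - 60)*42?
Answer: 4618260691961/1293630451 ≈ 3570.0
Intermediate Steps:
x = -3570 (x = -85*42 = -3570)
o = 18109/26713 (o = -18109/(-26713) = -18109*(-1/26713) = 18109/26713 ≈ 0.67791)
o/(-48427) - x = (18109/26713)/(-48427) - 1*(-3570) = (18109/26713)*(-1/48427) + 3570 = -18109/1293630451 + 3570 = 4618260691961/1293630451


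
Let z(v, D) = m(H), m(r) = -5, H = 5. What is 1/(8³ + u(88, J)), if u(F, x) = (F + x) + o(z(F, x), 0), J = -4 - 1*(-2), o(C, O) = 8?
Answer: 1/606 ≈ 0.0016502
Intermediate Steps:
z(v, D) = -5
J = -2 (J = -4 + 2 = -2)
u(F, x) = 8 + F + x (u(F, x) = (F + x) + 8 = 8 + F + x)
1/(8³ + u(88, J)) = 1/(8³ + (8 + 88 - 2)) = 1/(512 + 94) = 1/606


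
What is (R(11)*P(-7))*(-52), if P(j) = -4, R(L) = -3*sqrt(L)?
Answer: -624*sqrt(11) ≈ -2069.6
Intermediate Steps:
(R(11)*P(-7))*(-52) = (-3*sqrt(11)*(-4))*(-52) = (12*sqrt(11))*(-52) = -624*sqrt(11)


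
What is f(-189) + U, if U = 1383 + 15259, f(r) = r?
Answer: 16453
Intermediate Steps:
U = 16642
f(-189) + U = -189 + 16642 = 16453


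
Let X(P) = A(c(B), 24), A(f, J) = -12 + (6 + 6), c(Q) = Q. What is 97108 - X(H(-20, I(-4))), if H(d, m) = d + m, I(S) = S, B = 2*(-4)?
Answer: 97108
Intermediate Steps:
B = -8
A(f, J) = 0 (A(f, J) = -12 + 12 = 0)
X(P) = 0
97108 - X(H(-20, I(-4))) = 97108 - 1*0 = 97108 + 0 = 97108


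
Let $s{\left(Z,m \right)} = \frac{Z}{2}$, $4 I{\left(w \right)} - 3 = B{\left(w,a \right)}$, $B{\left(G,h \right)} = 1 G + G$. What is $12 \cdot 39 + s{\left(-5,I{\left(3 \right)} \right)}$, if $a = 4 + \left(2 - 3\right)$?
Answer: $\frac{931}{2} \approx 465.5$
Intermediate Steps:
$a = 3$ ($a = 4 - 1 = 3$)
$B{\left(G,h \right)} = 2 G$ ($B{\left(G,h \right)} = G + G = 2 G$)
$I{\left(w \right)} = \frac{3}{4} + \frac{w}{2}$ ($I{\left(w \right)} = \frac{3}{4} + \frac{2 w}{4} = \frac{3}{4} + \frac{w}{2}$)
$s{\left(Z,m \right)} = \frac{Z}{2}$ ($s{\left(Z,m \right)} = Z \frac{1}{2} = \frac{Z}{2}$)
$12 \cdot 39 + s{\left(-5,I{\left(3 \right)} \right)} = 12 \cdot 39 + \frac{1}{2} \left(-5\right) = 468 - \frac{5}{2} = \frac{931}{2}$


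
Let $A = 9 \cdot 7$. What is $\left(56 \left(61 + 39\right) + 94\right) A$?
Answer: $358722$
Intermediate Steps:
$A = 63$
$\left(56 \left(61 + 39\right) + 94\right) A = \left(56 \left(61 + 39\right) + 94\right) 63 = \left(56 \cdot 100 + 94\right) 63 = \left(5600 + 94\right) 63 = 5694 \cdot 63 = 358722$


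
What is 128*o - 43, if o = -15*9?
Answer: -17323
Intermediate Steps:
o = -135
128*o - 43 = 128*(-135) - 43 = -17280 - 43 = -17323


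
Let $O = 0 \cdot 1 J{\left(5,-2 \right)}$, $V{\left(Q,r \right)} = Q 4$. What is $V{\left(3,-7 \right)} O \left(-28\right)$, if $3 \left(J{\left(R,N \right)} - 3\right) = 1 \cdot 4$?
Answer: $0$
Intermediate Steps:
$V{\left(Q,r \right)} = 4 Q$
$J{\left(R,N \right)} = \frac{13}{3}$ ($J{\left(R,N \right)} = 3 + \frac{1 \cdot 4}{3} = 3 + \frac{1}{3} \cdot 4 = 3 + \frac{4}{3} = \frac{13}{3}$)
$O = 0$ ($O = 0 \cdot 1 \cdot \frac{13}{3} = 0 \cdot \frac{13}{3} = 0$)
$V{\left(3,-7 \right)} O \left(-28\right) = 4 \cdot 3 \cdot 0 \left(-28\right) = 12 \cdot 0 \left(-28\right) = 0 \left(-28\right) = 0$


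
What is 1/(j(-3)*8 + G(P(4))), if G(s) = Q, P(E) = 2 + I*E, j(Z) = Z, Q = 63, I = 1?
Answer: 1/39 ≈ 0.025641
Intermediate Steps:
P(E) = 2 + E (P(E) = 2 + 1*E = 2 + E)
G(s) = 63
1/(j(-3)*8 + G(P(4))) = 1/(-3*8 + 63) = 1/(-24 + 63) = 1/39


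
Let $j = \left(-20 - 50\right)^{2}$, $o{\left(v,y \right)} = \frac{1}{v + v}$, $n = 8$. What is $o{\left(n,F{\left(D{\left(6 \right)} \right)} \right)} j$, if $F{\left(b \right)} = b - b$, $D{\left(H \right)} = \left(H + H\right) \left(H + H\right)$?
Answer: $\frac{1225}{4} \approx 306.25$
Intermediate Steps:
$D{\left(H \right)} = 4 H^{2}$ ($D{\left(H \right)} = 2 H 2 H = 4 H^{2}$)
$F{\left(b \right)} = 0$
$o{\left(v,y \right)} = \frac{1}{2 v}$
$j = 4900$ ($j = \left(-70\right)^{2} = 4900$)
$o{\left(n,F{\left(D{\left(6 \right)} \right)} \right)} j = \frac{1}{2 \cdot 8} \cdot 4900 = \frac{1}{2} \cdot \frac{1}{8} \cdot 4900 = \frac{1}{16} \cdot 4900 = \frac{1225}{4}$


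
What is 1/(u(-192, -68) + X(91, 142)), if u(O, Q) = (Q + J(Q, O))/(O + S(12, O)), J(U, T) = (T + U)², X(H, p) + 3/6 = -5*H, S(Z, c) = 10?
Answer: -182/150433 ≈ -0.0012098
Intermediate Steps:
X(H, p) = -½ - 5*H
u(O, Q) = (Q + (O + Q)²)/(10 + O) (u(O, Q) = (Q + (O + Q)²)/(O + 10) = (Q + (O + Q)²)/(10 + O))
1/(u(-192, -68) + X(91, 142)) = 1/((-68 + (-192 - 68)²)/(10 - 192) + (-½ - 5*91)) = 1/((-68 + (-260)²)/(-182) + (-½ - 455)) = 1/(-(-68 + 67600)/182 - 911/2) = 1/(-1/182*67532 - 911/2) = 1/(-33766/91 - 911/2) = 1/(-150433/182) = -182/150433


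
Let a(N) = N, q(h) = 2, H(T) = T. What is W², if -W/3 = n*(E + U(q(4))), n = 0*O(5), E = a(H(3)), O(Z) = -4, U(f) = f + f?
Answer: 0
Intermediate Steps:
U(f) = 2*f
E = 3
n = 0 (n = 0*(-4) = 0)
W = 0 (W = -0*(3 + 2*2) = -0*(3 + 4) = -0*7 = -3*0 = 0)
W² = 0² = 0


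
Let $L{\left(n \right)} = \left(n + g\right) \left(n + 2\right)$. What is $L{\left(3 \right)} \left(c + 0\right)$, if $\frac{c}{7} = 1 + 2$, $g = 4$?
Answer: $735$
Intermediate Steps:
$c = 21$ ($c = 7 \left(1 + 2\right) = 7 \cdot 3 = 21$)
$L{\left(n \right)} = \left(2 + n\right) \left(4 + n\right)$ ($L{\left(n \right)} = \left(n + 4\right) \left(n + 2\right) = \left(4 + n\right) \left(2 + n\right) = \left(2 + n\right) \left(4 + n\right)$)
$L{\left(3 \right)} \left(c + 0\right) = \left(8 + 3^{2} + 6 \cdot 3\right) \left(21 + 0\right) = \left(8 + 9 + 18\right) 21 = 35 \cdot 21 = 735$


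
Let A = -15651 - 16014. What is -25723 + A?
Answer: -57388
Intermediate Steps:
A = -31665
-25723 + A = -25723 - 31665 = -57388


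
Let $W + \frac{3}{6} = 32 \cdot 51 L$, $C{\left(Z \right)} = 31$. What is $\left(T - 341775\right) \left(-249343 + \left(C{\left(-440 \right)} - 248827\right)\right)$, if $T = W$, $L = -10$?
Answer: $\frac{356762668549}{2} \approx 1.7838 \cdot 10^{11}$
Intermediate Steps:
$W = - \frac{32641}{2}$ ($W = - \frac{1}{2} + 32 \cdot 51 \left(-10\right) = - \frac{1}{2} + 1632 \left(-10\right) = - \frac{1}{2} - 16320 = - \frac{32641}{2} \approx -16321.0$)
$T = - \frac{32641}{2} \approx -16321.0$
$\left(T - 341775\right) \left(-249343 + \left(C{\left(-440 \right)} - 248827\right)\right) = \left(- \frac{32641}{2} - 341775\right) \left(-249343 + \left(31 - 248827\right)\right) = - \frac{716191 \left(-249343 - 248796\right)}{2} = \left(- \frac{716191}{2}\right) \left(-498139\right) = \frac{356762668549}{2}$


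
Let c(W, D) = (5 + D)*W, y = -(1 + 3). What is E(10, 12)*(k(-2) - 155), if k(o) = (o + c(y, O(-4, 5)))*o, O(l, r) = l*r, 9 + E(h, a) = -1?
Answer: 2710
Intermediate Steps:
E(h, a) = -10 (E(h, a) = -9 - 1 = -10)
y = -4 (y = -1*4 = -4)
c(W, D) = W*(5 + D)
k(o) = o*(60 + o) (k(o) = (o - 4*(5 - 4*5))*o = (o - 4*(5 - 20))*o = (o - 4*(-15))*o = (o + 60)*o = (60 + o)*o = o*(60 + o))
E(10, 12)*(k(-2) - 155) = -10*(-2*(60 - 2) - 155) = -10*(-2*58 - 155) = -10*(-116 - 155) = -10*(-271) = 2710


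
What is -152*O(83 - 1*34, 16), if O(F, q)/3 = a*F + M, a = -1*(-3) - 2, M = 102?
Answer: -68856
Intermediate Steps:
a = 1 (a = 3 - 2 = 1)
O(F, q) = 306 + 3*F (O(F, q) = 3*(1*F + 102) = 3*(F + 102) = 3*(102 + F) = 306 + 3*F)
-152*O(83 - 1*34, 16) = -152*(306 + 3*(83 - 1*34)) = -152*(306 + 3*(83 - 34)) = -152*(306 + 3*49) = -152*(306 + 147) = -152*453 = -68856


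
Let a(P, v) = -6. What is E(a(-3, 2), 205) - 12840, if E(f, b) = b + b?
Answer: -12430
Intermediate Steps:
E(f, b) = 2*b
E(a(-3, 2), 205) - 12840 = 2*205 - 12840 = 410 - 12840 = -12430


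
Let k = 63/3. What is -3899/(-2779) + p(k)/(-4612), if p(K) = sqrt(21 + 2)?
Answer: 557/397 - sqrt(23)/4612 ≈ 1.4020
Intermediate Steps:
k = 21 (k = 63*(1/3) = 21)
p(K) = sqrt(23)
-3899/(-2779) + p(k)/(-4612) = -3899/(-2779) + sqrt(23)/(-4612) = -3899*(-1/2779) + sqrt(23)*(-1/4612) = 557/397 - sqrt(23)/4612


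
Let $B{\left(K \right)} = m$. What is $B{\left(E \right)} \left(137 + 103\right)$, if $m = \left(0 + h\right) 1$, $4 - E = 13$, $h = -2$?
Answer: $-480$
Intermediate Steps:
$E = -9$ ($E = 4 - 13 = -9$)
$m = -2$ ($m = \left(0 - 2\right) 1 = \left(-2\right) 1 = -2$)
$B{\left(K \right)} = -2$
$B{\left(E \right)} \left(137 + 103\right) = - 2 \left(137 + 103\right) = \left(-2\right) 240 = -480$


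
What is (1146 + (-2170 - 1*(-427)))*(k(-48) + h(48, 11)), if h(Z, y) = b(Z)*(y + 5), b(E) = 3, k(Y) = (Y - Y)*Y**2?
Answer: -28656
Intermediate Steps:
k(Y) = 0 (k(Y) = 0*Y**2 = 0)
h(Z, y) = 15 + 3*y (h(Z, y) = 3*(y + 5) = 3*(5 + y) = 15 + 3*y)
(1146 + (-2170 - 1*(-427)))*(k(-48) + h(48, 11)) = (1146 + (-2170 - 1*(-427)))*(0 + (15 + 3*11)) = (1146 + (-2170 + 427))*(0 + (15 + 33)) = (1146 - 1743)*(0 + 48) = -597*48 = -28656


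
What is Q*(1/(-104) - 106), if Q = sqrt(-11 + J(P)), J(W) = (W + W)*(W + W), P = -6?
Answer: -11025*sqrt(133)/104 ≈ -1222.6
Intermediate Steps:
J(W) = 4*W**2 (J(W) = (2*W)*(2*W) = 4*W**2)
Q = sqrt(133) (Q = sqrt(-11 + 4*(-6)**2) = sqrt(-11 + 4*36) = sqrt(-11 + 144) = sqrt(133) ≈ 11.533)
Q*(1/(-104) - 106) = sqrt(133)*(1/(-104) - 106) = sqrt(133)*(-1/104 - 106) = sqrt(133)*(-11025/104) = -11025*sqrt(133)/104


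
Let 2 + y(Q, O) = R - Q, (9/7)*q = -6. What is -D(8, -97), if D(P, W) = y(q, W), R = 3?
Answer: -17/3 ≈ -5.6667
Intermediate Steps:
q = -14/3 (q = (7/9)*(-6) = -14/3 ≈ -4.6667)
y(Q, O) = 1 - Q (y(Q, O) = -2 + (3 - Q) = 1 - Q)
D(P, W) = 17/3 (D(P, W) = 1 - 1*(-14/3) = 1 + 14/3 = 17/3)
-D(8, -97) = -1*17/3 = -17/3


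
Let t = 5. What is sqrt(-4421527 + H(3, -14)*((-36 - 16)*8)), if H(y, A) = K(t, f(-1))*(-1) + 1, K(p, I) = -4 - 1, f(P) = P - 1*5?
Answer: I*sqrt(4424023) ≈ 2103.3*I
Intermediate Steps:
f(P) = -5 + P (f(P) = P - 5 = -5 + P)
K(p, I) = -5
H(y, A) = 6 (H(y, A) = -5*(-1) + 1 = 5 + 1 = 6)
sqrt(-4421527 + H(3, -14)*((-36 - 16)*8)) = sqrt(-4421527 + 6*((-36 - 16)*8)) = sqrt(-4421527 + 6*(-52*8)) = sqrt(-4421527 + 6*(-416)) = sqrt(-4421527 - 2496) = sqrt(-4424023) = I*sqrt(4424023)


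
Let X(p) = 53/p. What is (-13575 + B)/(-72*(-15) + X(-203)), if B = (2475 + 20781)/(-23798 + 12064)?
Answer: -16170199059/1285970129 ≈ -12.574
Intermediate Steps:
B = -11628/5867 (B = 23256/(-11734) = 23256*(-1/11734) = -11628/5867 ≈ -1.9819)
(-13575 + B)/(-72*(-15) + X(-203)) = (-13575 - 11628/5867)/(-72*(-15) + 53/(-203)) = -79656153/(5867*(1080 + 53*(-1/203))) = -79656153/(5867*(1080 - 53/203)) = -79656153/(5867*219187/203) = -79656153/5867*203/219187 = -16170199059/1285970129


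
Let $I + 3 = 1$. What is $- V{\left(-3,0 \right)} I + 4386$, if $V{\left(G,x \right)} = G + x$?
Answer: $4380$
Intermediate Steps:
$I = -2$ ($I = -3 + 1 = -2$)
$- V{\left(-3,0 \right)} I + 4386 = - (-3 + 0) \left(-2\right) + 4386 = \left(-1\right) \left(-3\right) \left(-2\right) + 4386 = 3 \left(-2\right) + 4386 = -6 + 4386 = 4380$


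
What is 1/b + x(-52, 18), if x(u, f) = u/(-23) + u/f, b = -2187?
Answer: -31613/50301 ≈ -0.62848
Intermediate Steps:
x(u, f) = -u/23 + u/f (x(u, f) = u*(-1/23) + u/f = -u/23 + u/f)
1/b + x(-52, 18) = 1/(-2187) + (-1/23*(-52) - 52/18) = -1/2187 + (52/23 - 52*1/18) = -1/2187 + (52/23 - 26/9) = -1/2187 - 130/207 = -31613/50301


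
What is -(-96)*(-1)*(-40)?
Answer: 3840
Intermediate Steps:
-(-96)*(-1)*(-40) = -16*6*(-40) = -96*(-40) = 3840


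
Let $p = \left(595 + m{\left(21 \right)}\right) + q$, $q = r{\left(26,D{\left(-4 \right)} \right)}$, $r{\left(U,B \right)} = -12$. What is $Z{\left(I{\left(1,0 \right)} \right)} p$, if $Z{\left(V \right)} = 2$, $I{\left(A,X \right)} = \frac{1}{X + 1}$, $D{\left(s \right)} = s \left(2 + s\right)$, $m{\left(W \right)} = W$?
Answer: $1208$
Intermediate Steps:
$I{\left(A,X \right)} = \frac{1}{1 + X}$
$q = -12$
$p = 604$ ($p = \left(595 + 21\right) - 12 = 616 - 12 = 604$)
$Z{\left(I{\left(1,0 \right)} \right)} p = 2 \cdot 604 = 1208$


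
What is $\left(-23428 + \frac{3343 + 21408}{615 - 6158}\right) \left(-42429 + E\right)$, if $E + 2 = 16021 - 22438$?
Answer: $\frac{6344678899440}{5543} \approx 1.1446 \cdot 10^{9}$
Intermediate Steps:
$E = -6419$ ($E = -2 + \left(16021 - 22438\right) = -2 - 6417 = -6419$)
$\left(-23428 + \frac{3343 + 21408}{615 - 6158}\right) \left(-42429 + E\right) = \left(-23428 + \frac{3343 + 21408}{615 - 6158}\right) \left(-42429 - 6419\right) = \left(-23428 + \frac{24751}{-5543}\right) \left(-48848\right) = \left(-23428 + 24751 \left(- \frac{1}{5543}\right)\right) \left(-48848\right) = \left(-23428 - \frac{24751}{5543}\right) \left(-48848\right) = \left(- \frac{129886155}{5543}\right) \left(-48848\right) = \frac{6344678899440}{5543}$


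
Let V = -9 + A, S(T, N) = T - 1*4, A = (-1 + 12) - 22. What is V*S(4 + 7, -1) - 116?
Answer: -256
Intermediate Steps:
A = -11 (A = 11 - 22 = -11)
S(T, N) = -4 + T (S(T, N) = T - 4 = -4 + T)
V = -20 (V = -9 - 11 = -20)
V*S(4 + 7, -1) - 116 = -20*(-4 + (4 + 7)) - 116 = -20*(-4 + 11) - 116 = -20*7 - 116 = -140 - 116 = -256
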